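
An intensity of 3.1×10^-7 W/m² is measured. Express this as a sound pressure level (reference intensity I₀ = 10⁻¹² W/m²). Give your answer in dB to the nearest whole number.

55 dB

I/I₀ = 3.1×10^-7/10⁻¹² = 3.1×10^5, and L = 10·log₁₀(I/I₀).
L = 10·(0.4914 + 5) = 54.91 dB.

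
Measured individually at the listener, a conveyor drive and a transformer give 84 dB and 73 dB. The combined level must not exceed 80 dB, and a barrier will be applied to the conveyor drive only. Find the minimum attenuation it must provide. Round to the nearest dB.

Everything except the conveyor drive sums to 10^(73/10) = 1.995e+07 in linear terms, 73.00 dB.
The limit corresponds to 10^(80/10) = 1.000e+08; subtracting the fixed part leaves 8.005e+07 for the conveyor drive, i.e. 79.03 dB.
Required insertion loss = 84 − 79.03 = 4.97 dB.

5 dB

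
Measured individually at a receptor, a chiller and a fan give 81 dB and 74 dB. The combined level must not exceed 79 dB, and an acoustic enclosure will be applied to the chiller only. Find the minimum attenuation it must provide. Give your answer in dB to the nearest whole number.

4 dB

Fixed contribution from the other source: Σ 10^(L/10) = 10^(74/10) = 2.512e+07 (74.00 dB).
The limit corresponds to 10^(79/10) = 7.943e+07; subtracting the fixed part leaves 5.431e+07 for the chiller, i.e. 77.35 dB.
Required insertion loss = 81 − 77.35 = 3.65 dB.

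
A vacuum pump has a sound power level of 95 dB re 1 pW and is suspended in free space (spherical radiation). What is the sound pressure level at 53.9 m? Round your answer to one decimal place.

49.4 dB

The power spreads over a sphere of area 4π·r², so L_p = L_w − 10·log₁₀(4π·r²).
4π·r² = 3.651e+04 m², 10·log₁₀ of that is 45.624 dB.
L_p = 95 − 45.624 = 49.38 dB.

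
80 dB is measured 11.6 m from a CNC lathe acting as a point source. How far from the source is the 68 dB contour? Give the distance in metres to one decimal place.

46.2 m

The 12.0 dB drop corresponds to a distance ratio of 10^(12.0/20) for a point source.
r₂ = 11.6·10^((80−68)/20) = 11.6·10^(12.0/20) = 46.18 m.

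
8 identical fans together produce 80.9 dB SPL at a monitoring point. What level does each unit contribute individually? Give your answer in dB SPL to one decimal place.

71.9 dB SPL

For N identical incoherent sources L_total = L₁ + 10·log₁₀ N, so L₁ = 80.9 − 10·log₁₀(8) = 80.9 − 9.031.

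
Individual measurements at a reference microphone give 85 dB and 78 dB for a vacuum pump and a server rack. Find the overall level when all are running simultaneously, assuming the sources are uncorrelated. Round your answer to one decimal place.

For uncorrelated sources the intensities add, so convert each level to linear form, sum, and take 10·log₁₀ of the total.
Σ 10^(L/10) = 10^(85/10) + 10^(78/10) = 3.793e+08.
L_total = 10·log₁₀(3.793e+08) = 85.79 dB.

85.8 dB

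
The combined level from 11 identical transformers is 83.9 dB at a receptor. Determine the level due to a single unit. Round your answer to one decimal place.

Dividing the total intensity by 11 lowers the level by 10·log₁₀ 11 = 10.414 dB: L₁ = 83.9 − 10.414.

73.5 dB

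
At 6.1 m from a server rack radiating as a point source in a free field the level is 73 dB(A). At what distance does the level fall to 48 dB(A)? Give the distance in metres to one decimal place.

The 25.0 dB drop corresponds to a distance ratio of 10^(25.0/20) for a point source.
r₂ = 6.1·10^((73−48)/20) = 6.1·10^(25.0/20) = 108.48 m.

108.5 m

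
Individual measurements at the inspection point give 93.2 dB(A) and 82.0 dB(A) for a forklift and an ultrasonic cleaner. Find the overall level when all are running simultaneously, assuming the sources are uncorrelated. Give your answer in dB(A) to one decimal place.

Incoherent sources combine by intensity addition: L_total = 10·log₁₀(Σ 10^(L_i/10)).
Σ 10^(L/10) = 10^(93.2/10) + 10^(82.0/10) = 2.248e+09.
L_total = 10·log₁₀(2.248e+09) = 93.52 dB(A).

93.5 dB(A)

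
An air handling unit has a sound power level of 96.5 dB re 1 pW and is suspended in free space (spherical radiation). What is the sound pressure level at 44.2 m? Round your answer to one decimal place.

Free-field spherical radiation: L_p = L_w − 10·log₁₀(4π·r²), r = 44.2 m.
4π·r² = 2.455e+04 m², 10·log₁₀ of that is 43.901 dB.
L_p = 96.5 − 43.901 = 52.60 dB.

52.6 dB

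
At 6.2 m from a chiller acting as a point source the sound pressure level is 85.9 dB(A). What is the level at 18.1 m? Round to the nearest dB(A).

77 dB(A)

Spherical spreading from a point source gives a 20·log₁₀(r₂/r₁) drop.
L₂ = 85.9 − 20·log₁₀(18.1/6.2) = 85.9 − 9.306 = 76.59 dB(A).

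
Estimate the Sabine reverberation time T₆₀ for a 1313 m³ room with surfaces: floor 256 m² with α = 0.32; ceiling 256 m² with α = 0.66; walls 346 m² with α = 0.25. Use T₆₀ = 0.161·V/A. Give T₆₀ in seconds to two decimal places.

Summing Sᵢαᵢ: 256·0.32 + 256·0.66 + 346·0.25 = 337.38 m².
T₆₀ = 0.161 × 1313 / 337.38 = 0.627 s.

0.63 s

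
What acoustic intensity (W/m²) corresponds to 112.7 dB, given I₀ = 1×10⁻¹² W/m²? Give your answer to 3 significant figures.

0.186 W/m²

I/I₀ = 10^(112.7/10) = 1.862e+11, so I = 1.862e+11 × 10⁻¹² W/m².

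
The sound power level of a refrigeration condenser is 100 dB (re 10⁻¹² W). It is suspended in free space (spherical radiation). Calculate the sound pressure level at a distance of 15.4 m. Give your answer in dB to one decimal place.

L_p = L_w − 10·log₁₀(4π·r²) with r = 15.4 m.
4π·r² = 2980 m², 10·log₁₀ of that is 34.743 dB.
L_p = 100 − 34.743 = 65.26 dB.

65.3 dB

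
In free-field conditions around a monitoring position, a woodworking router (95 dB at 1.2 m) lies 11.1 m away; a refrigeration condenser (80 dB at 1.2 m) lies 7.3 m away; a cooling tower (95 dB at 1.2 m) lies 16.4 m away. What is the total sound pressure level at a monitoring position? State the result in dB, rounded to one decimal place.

77.5 dB

First find each source's level at the receiver (point-source: −20·log₁₀(r/r_ref)), then combine on an intensity basis.
woodworking router: 95 − 20·log₁₀(11.1/1.2) = 95 − 19.32 = 75.68 dB.
refrigeration condenser: 80 − 20·log₁₀(7.3/1.2) = 80 − 15.68 = 64.32 dB.
cooling tower: 95 − 20·log₁₀(16.4/1.2) = 95 − 22.71 = 72.29 dB.
Σ 10^(L/10) = 5.659e+07 → L_total = 10·log₁₀(5.659e+07) = 77.53 dB.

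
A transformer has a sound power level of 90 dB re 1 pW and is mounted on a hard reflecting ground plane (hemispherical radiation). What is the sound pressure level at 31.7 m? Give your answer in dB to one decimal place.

52.0 dB

L_p = L_w − 10·log₁₀(2π·r²) with r = 31.7 m.
2π·r² = 6314 m², 10·log₁₀ of that is 38.003 dB.
L_p = 90 − 38.003 = 52.00 dB.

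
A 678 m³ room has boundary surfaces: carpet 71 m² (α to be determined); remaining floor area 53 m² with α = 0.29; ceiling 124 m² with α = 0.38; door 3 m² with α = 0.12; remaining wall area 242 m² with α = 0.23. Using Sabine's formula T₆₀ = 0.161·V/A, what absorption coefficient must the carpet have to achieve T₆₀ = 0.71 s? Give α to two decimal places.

Required total absorption A = 0.161·678/0.71 = 153.74 m².
Absorption from the other surfaces = 53·0.29 + 124·0.38 + 3·0.12 + 242·0.23 = 118.51 m², so the carpet must supply 35.23 m² over 71 m².
α = 35.23/71 = 0.496.

0.50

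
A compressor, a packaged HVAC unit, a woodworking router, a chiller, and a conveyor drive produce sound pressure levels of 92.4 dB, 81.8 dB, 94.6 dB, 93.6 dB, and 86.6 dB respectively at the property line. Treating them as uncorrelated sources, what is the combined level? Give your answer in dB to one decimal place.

98.8 dB

Incoherent sources combine by intensity addition: L_total = 10·log₁₀(Σ 10^(L_i/10)).
Σ 10^(L/10) = 10^(92.4/10) + 10^(81.8/10) + 10^(94.6/10) + 10^(93.6/10) + 10^(86.6/10) = 7.521e+09.
L_total = 10·log₁₀(7.521e+09) = 98.76 dB.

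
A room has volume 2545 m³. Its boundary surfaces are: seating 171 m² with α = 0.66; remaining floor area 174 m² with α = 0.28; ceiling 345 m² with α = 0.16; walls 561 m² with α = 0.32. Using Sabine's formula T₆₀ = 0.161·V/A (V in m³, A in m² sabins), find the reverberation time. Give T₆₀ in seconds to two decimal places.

Summing Sᵢαᵢ: 171·0.66 + 174·0.28 + 345·0.16 + 561·0.32 = 396.30 m².
T₆₀ = 0.161·V/A = 0.161·2545/396.30 = 1.034 s.

1.03 s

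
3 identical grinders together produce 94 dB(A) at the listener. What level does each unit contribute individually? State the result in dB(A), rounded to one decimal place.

89.2 dB(A)

3 equal contributions raise the level by 10·log₁₀ 3 = 4.771 dB, so each unit alone gives 94 − 4.771.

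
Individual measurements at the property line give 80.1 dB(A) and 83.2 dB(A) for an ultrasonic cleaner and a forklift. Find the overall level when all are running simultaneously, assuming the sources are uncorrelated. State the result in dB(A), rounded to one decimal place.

Incoherent sources combine by intensity addition: L_total = 10·log₁₀(Σ 10^(L_i/10)).
Σ 10^(L/10) = 10^(80.1/10) + 10^(83.2/10) = 3.113e+08.
L_total = 10·log₁₀(3.113e+08) = 84.93 dB(A).

84.9 dB(A)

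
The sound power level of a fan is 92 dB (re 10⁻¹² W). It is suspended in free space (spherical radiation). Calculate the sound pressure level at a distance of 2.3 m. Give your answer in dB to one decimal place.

73.8 dB

L_p = L_w − 10·log₁₀(4π·r²) with r = 2.3 m.
4π·r² = 66.48 m², 10·log₁₀ of that is 18.227 dB.
L_p = 92 − 18.227 = 73.77 dB.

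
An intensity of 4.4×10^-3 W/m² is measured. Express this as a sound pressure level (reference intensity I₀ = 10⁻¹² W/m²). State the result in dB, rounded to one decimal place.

Dividing by I₀ shifts the exponent by 12: I/I₀ = 4.4×10^9.
L = 10·(0.6435 + 9) = 96.43 dB.

96.4 dB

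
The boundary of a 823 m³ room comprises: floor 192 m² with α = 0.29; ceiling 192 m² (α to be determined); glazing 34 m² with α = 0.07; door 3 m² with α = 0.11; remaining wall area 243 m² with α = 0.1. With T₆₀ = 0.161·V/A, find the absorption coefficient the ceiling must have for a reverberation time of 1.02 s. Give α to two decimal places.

From T₆₀ = 0.161·V/A, the target T₆₀ = 1.02 s needs A = 0.161·823/1.02 = 129.90 m².
Absorption from the other surfaces = 192·0.29 + 34·0.07 + 3·0.11 + 243·0.1 = 82.69 m², so the ceiling must supply 47.21 m² over 192 m².
α = 47.21/192 = 0.246.

0.25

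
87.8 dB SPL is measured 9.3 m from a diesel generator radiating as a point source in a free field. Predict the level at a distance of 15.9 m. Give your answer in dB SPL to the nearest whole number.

Spherical spreading from a point source gives a 20·log₁₀(r₂/r₁) drop.
L₂ = 87.8 − 20·log₁₀(15.9/9.3) = 87.8 − 4.658 = 83.14 dB SPL.

83 dB SPL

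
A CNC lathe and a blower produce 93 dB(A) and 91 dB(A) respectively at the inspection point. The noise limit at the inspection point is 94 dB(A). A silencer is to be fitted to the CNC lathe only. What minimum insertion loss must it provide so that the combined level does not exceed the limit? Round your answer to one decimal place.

Fixed contribution from the other source: Σ 10^(L/10) = 10^(91/10) = 1.259e+09 (91.00 dB(A)).
To meet 94 dB(A) overall, the treated CNC lathe may contribute at most 10^(94/10) − 1.259e+09 = 1.253e+09, i.e. 90.98 dB(A).
So the CNC lathe must be reduced from 93 to 90.98 dB(A): IL = 2.02 dB.

2.0 dB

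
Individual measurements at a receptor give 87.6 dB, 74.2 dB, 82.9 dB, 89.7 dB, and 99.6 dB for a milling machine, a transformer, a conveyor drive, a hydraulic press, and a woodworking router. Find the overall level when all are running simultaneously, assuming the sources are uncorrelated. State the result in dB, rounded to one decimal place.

100.4 dB

For uncorrelated sources the intensities add, so convert each level to linear form, sum, and take 10·log₁₀ of the total.
Σ 10^(L/10) = 10^(87.6/10) + 10^(74.2/10) + 10^(82.9/10) + 10^(89.7/10) + 10^(99.6/10) = 1.085e+10.
L_total = 10·log₁₀(1.085e+10) = 100.35 dB.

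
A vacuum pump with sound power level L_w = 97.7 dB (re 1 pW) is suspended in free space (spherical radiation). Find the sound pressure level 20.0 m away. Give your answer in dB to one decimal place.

Free-field spherical radiation: L_p = L_w − 10·log₁₀(4π·r²), r = 20.0 m.
4π·r² = 5027 m², 10·log₁₀ of that is 37.013 dB.
L_p = 97.7 − 37.013 = 60.69 dB.

60.7 dB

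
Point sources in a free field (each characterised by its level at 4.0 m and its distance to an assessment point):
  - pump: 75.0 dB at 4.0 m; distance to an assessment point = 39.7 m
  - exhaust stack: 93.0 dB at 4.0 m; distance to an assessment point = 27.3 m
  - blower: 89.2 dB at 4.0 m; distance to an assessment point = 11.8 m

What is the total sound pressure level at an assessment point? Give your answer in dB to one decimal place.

81.4 dB

First find each source's level at the receiver (point-source: −20·log₁₀(r/r_ref)), then combine on an intensity basis.
pump: 75.0 − 20·log₁₀(39.7/4.0) = 75.0 − 19.93 = 55.07 dB.
exhaust stack: 93.0 − 20·log₁₀(27.3/4.0) = 93.0 − 16.68 = 76.32 dB.
blower: 89.2 − 20·log₁₀(11.8/4.0) = 89.2 − 9.40 = 79.80 dB.
Σ 10^(L/10) = 1.387e+08 → L_total = 10·log₁₀(1.387e+08) = 81.42 dB.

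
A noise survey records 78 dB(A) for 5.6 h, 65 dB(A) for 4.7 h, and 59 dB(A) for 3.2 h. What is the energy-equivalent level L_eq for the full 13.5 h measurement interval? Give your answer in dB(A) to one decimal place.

74.4 dB(A)

L_eq = 10·log₁₀[(1/T)·Σ tᵢ·10^(Lᵢ/10)] with T = 13.5 h.
Σ tᵢ·10^(Lᵢ/10) = 5.6·10^(78/10) + 4.7·10^(65/10) + 3.2·10^(59/10) = 3.707e+08.
L_eq = 10·log₁₀(3.707e+08/13.5) = 74.39 dB(A).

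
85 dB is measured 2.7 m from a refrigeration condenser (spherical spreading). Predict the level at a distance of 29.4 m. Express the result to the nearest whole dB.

For a point source, L₂ = L₁ − 20·log₁₀(r₂/r₁).
L₂ = 85 − 20·log₁₀(29.4/2.7) = 85 − 20.740 = 64.26 dB.

64 dB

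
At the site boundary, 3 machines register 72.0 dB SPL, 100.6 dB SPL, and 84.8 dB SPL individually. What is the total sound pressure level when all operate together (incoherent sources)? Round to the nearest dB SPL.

Incoherent sources combine by intensity addition: L_total = 10·log₁₀(Σ 10^(L_i/10)).
Σ 10^(L/10) = 10^(72.0/10) + 10^(100.6/10) + 10^(84.8/10) = 1.180e+10.
L_total = 10·log₁₀(1.180e+10) = 100.72 dB SPL.

101 dB SPL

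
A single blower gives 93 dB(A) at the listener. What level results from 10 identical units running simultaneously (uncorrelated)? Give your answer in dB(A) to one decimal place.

103.0 dB(A)

L_total = L₁ + 10·log₁₀ N for N identical incoherent sources.
L_total = 93 + 10·log₁₀(10) = 93 + 10.000 = 103.00 dB(A).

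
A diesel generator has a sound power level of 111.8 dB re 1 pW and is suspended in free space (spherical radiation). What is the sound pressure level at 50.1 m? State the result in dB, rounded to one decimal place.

Free-field spherical radiation: L_p = L_w − 10·log₁₀(4π·r²), r = 50.1 m.
4π·r² = 3.154e+04 m², 10·log₁₀ of that is 44.989 dB.
L_p = 111.8 − 44.989 = 66.81 dB.

66.8 dB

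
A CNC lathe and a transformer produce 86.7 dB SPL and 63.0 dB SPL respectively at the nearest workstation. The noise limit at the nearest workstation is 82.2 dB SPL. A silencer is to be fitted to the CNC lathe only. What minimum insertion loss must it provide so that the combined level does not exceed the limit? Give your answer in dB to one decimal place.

4.6 dB

Fixed contribution from the other source: Σ 10^(L/10) = 10^(63.0/10) = 1.995e+06 (63.00 dB SPL).
The limit corresponds to 10^(82.2/10) = 1.660e+08; subtracting the fixed part leaves 1.640e+08 for the CNC lathe, i.e. 82.15 dB SPL.
So the CNC lathe must be reduced from 86.7 to 82.15 dB SPL: IL = 4.55 dB.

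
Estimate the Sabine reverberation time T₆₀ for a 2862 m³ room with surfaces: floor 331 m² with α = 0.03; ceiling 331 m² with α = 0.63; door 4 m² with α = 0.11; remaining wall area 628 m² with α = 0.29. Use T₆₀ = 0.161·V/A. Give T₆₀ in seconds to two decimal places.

1.15 s

Summing Sᵢαᵢ: 331·0.03 + 331·0.63 + 4·0.11 + 628·0.29 = 401.02 m².
T₆₀ = 0.161·V/A = 0.161·2862/401.02 = 1.149 s.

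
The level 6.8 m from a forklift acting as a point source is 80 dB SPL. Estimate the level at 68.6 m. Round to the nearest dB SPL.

60 dB SPL

Point-source attenuation: ΔL = 20·log₁₀(r₂/r₁) = 20·log₁₀(68.6/6.8) = 20.076 dB.
L₂ = 80 − 20·log₁₀(68.6/6.8) = 80 − 20.076 = 59.92 dB SPL.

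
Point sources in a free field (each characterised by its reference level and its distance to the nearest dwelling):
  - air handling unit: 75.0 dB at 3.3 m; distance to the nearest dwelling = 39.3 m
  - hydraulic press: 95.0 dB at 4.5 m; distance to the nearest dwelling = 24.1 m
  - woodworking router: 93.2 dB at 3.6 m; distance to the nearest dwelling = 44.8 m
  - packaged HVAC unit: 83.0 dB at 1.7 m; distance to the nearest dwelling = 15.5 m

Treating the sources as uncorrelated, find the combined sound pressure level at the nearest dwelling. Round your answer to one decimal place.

81.0 dB

Apply inverse-square spreading to bring every level to the receiver, then sum 10^(L/10).
air handling unit: 75.0 − 20·log₁₀(39.3/3.3) = 75.0 − 21.52 = 53.48 dB.
hydraulic press: 95.0 − 20·log₁₀(24.1/4.5) = 95.0 − 14.58 = 80.42 dB.
woodworking router: 93.2 − 20·log₁₀(44.8/3.6) = 93.2 − 21.90 = 71.30 dB.
packaged HVAC unit: 83.0 − 20·log₁₀(15.5/1.7) = 83.0 − 19.20 = 63.80 dB.
Σ 10^(L/10) = 1.264e+08 → L_total = 10·log₁₀(1.264e+08) = 81.02 dB.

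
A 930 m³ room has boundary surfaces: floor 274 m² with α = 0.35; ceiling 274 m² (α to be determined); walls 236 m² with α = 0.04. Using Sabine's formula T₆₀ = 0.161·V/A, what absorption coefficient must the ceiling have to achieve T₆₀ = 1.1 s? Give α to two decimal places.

Required total absorption A = 0.161·930/1.1 = 136.12 m².
Absorption from the other surfaces = 274·0.35 + 236·0.04 = 105.34 m², so the ceiling must supply 30.78 m² over 274 m².
α = 30.78/274 = 0.112.

0.11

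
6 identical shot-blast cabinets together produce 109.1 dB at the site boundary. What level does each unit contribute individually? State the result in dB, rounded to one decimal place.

101.3 dB

For N identical incoherent sources L_total = L₁ + 10·log₁₀ N, so L₁ = 109.1 − 10·log₁₀(6) = 109.1 − 7.782.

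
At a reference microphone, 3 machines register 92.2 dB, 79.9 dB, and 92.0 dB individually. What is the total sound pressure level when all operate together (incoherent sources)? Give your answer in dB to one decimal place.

95.2 dB

Incoherent sources combine by intensity addition: L_total = 10·log₁₀(Σ 10^(L_i/10)).
Σ 10^(L/10) = 10^(92.2/10) + 10^(79.9/10) + 10^(92.0/10) = 3.342e+09.
L_total = 10·log₁₀(3.342e+09) = 95.24 dB.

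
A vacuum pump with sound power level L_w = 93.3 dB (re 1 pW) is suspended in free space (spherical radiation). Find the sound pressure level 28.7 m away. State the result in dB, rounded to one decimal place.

53.2 dB

Free-field spherical radiation: L_p = L_w − 10·log₁₀(4π·r²), r = 28.7 m.
4π·r² = 1.035e+04 m², 10·log₁₀ of that is 40.150 dB.
L_p = 93.3 − 40.150 = 53.15 dB.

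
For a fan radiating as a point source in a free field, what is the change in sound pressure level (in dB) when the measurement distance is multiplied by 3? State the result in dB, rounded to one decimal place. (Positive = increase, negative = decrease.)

-9.5 dB

A point source loses 6 dB per doubling of distance; generally ΔL = −20·log₁₀(r₂/r₁).
ΔL = −20·log₁₀(3) = -9.54 dB.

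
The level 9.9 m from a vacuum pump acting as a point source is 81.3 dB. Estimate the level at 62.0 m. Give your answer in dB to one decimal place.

65.4 dB

Spherical spreading from a point source gives a 20·log₁₀(r₂/r₁) drop.
L₂ = 81.3 − 20·log₁₀(62.0/9.9) = 81.3 − 15.935 = 65.36 dB.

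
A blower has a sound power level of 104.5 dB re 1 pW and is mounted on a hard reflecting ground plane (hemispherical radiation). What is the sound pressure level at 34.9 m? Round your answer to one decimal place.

L_p = L_w − 10·log₁₀(2π·r²) with r = 34.9 m.
2π·r² = 7653 m², 10·log₁₀ of that is 38.838 dB.
L_p = 104.5 − 38.838 = 65.66 dB.

65.7 dB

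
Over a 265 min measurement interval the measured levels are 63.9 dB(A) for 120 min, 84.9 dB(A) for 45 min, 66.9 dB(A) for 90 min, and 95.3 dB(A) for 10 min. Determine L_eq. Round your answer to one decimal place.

82.6 dB(A)

L_eq = 10·log₁₀[(1/T)·Σ tᵢ·10^(Lᵢ/10)] with T = 265 min.
Σ tᵢ·10^(Lᵢ/10) = 120·10^(63.9/10) + 45·10^(84.9/10) + 90·10^(66.9/10) + 10·10^(95.3/10) = 4.853e+10.
L_eq = 10·log₁₀(4.853e+10/265) = 82.63 dB(A).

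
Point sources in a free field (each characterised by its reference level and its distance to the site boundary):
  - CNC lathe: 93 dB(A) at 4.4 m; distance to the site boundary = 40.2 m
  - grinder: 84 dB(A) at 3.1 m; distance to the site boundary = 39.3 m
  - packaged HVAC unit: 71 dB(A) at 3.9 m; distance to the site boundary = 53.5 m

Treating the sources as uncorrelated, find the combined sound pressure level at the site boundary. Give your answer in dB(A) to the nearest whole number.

74 dB(A)

Propagate each source to the receiver with L = L_ref − 20·log₁₀(r/r_ref), then add intensities.
CNC lathe: 93 − 20·log₁₀(40.2/4.4) = 93 − 19.22 = 73.78 dB(A).
grinder: 84 − 20·log₁₀(39.3/3.1) = 84 − 22.06 = 61.94 dB(A).
packaged HVAC unit: 71 − 20·log₁₀(53.5/3.9) = 71 − 22.75 = 48.25 dB(A).
Σ 10^(L/10) = 2.553e+07 → L_total = 10·log₁₀(2.553e+07) = 74.07 dB(A).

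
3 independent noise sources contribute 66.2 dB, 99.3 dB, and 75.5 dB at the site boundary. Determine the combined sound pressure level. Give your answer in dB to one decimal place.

99.3 dB

For uncorrelated sources the intensities add, so convert each level to linear form, sum, and take 10·log₁₀ of the total.
Σ 10^(L/10) = 10^(66.2/10) + 10^(99.3/10) + 10^(75.5/10) = 8.551e+09.
L_total = 10·log₁₀(8.551e+09) = 99.32 dB.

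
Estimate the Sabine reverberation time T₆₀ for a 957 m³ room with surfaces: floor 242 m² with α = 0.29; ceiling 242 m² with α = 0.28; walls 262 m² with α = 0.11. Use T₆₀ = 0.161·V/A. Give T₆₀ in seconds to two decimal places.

Total absorption A = 242·0.29 + 242·0.28 + 262·0.11 = 166.76 m² sabins.
T₆₀ = 0.161 × 957 / 166.76 = 0.924 s.

0.92 s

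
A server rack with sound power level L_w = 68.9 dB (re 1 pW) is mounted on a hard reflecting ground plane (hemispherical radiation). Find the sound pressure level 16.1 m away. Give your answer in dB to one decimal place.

The power spreads over a hemisphere of area 2π·r², so L_p = L_w − 10·log₁₀(2π·r²).
2π·r² = 1629 m², 10·log₁₀ of that is 32.118 dB.
L_p = 68.9 − 32.118 = 36.78 dB.

36.8 dB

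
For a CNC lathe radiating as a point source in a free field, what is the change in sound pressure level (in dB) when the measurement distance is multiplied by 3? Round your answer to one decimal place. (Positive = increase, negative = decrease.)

With spherical spreading the level changes by −20·log₁₀(r₂/r₁).
ΔL = −20·log₁₀(3) = -9.54 dB.

-9.5 dB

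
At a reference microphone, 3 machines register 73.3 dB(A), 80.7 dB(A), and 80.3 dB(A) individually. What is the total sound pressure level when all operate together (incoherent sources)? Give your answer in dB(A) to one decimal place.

83.9 dB(A)

For uncorrelated sources the intensities add, so convert each level to linear form, sum, and take 10·log₁₀ of the total.
Σ 10^(L/10) = 10^(73.3/10) + 10^(80.7/10) + 10^(80.3/10) = 2.460e+08.
L_total = 10·log₁₀(2.460e+08) = 83.91 dB(A).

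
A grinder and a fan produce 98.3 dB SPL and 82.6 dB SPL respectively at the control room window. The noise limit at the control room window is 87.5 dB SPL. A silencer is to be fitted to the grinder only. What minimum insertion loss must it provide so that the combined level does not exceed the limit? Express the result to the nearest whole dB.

12 dB

Everything except the grinder sums to 10^(82.6/10) = 1.820e+08 in linear terms, 82.60 dB SPL.
To meet 87.5 dB SPL overall, the treated grinder may contribute at most 10^(87.5/10) − 1.820e+08 = 3.804e+08, i.e. 85.80 dB SPL.
So the grinder must be reduced from 98.3 to 85.80 dB SPL: IL = 12.50 dB.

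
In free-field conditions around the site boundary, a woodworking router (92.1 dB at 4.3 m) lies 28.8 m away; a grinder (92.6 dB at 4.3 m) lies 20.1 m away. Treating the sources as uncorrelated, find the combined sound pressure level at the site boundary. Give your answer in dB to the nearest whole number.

81 dB

Propagate each source to the receiver with L = L_ref − 20·log₁₀(r/r_ref), then add intensities.
woodworking router: 92.1 − 20·log₁₀(28.8/4.3) = 92.1 − 16.52 = 75.58 dB.
grinder: 92.6 − 20·log₁₀(20.1/4.3) = 92.6 − 13.39 = 79.21 dB.
Σ 10^(L/10) = 1.194e+08 → L_total = 10·log₁₀(1.194e+08) = 80.77 dB.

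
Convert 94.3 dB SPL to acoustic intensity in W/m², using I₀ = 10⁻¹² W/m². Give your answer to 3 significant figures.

0.00269 W/m²

L = 10·log₁₀(I/I₀) ⇒ I = I₀·10^(L/10) = 10⁻¹² × 10^9.43.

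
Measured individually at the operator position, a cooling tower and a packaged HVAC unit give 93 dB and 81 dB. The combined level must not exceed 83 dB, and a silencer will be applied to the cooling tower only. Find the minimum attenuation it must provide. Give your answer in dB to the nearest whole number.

Everything except the cooling tower sums to 10^(81/10) = 1.259e+08 in linear terms, 81.00 dB.
The limit corresponds to 10^(83/10) = 1.995e+08; subtracting the fixed part leaves 7.363e+07 for the cooling tower, i.e. 78.67 dB.
Required insertion loss = 93 − 78.67 = 14.33 dB.

14 dB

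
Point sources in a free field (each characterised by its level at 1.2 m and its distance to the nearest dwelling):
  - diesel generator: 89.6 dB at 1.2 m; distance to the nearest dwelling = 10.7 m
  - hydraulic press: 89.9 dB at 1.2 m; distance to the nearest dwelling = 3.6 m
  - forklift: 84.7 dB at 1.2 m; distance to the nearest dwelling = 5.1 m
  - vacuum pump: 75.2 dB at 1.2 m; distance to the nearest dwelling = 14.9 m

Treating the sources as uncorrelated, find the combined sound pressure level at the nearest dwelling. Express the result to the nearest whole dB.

Apply inverse-square spreading to bring every level to the receiver, then sum 10^(L/10).
diesel generator: 89.6 − 20·log₁₀(10.7/1.2) = 89.6 − 19.00 = 70.60 dB.
hydraulic press: 89.9 − 20·log₁₀(3.6/1.2) = 89.9 − 9.54 = 80.36 dB.
forklift: 84.7 − 20·log₁₀(5.1/1.2) = 84.7 − 12.57 = 72.13 dB.
vacuum pump: 75.2 − 20·log₁₀(14.9/1.2) = 75.2 − 21.88 = 53.32 dB.
Σ 10^(L/10) = 1.366e+08 → L_total = 10·log₁₀(1.366e+08) = 81.35 dB.

81 dB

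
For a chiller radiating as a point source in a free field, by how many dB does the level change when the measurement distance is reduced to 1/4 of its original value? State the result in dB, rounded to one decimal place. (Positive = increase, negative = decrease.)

With spherical spreading the level changes by −20·log₁₀(r₂/r₁).
ΔL = −20·log₁₀(0.25) = +12.04 dB.

+12.0 dB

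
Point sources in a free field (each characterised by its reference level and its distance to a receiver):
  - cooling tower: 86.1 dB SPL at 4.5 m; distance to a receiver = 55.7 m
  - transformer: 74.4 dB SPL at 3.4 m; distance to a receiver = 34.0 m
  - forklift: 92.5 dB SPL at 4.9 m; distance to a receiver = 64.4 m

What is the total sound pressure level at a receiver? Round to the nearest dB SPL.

71 dB SPL

First find each source's level at the receiver (point-source: −20·log₁₀(r/r_ref)), then combine on an intensity basis.
cooling tower: 86.1 − 20·log₁₀(55.7/4.5) = 86.1 − 21.85 = 64.25 dB SPL.
transformer: 74.4 − 20·log₁₀(34.0/3.4) = 74.4 − 20.00 = 54.40 dB SPL.
forklift: 92.5 − 20·log₁₀(64.4/4.9) = 92.5 − 22.37 = 70.13 dB SPL.
Σ 10^(L/10) = 1.323e+07 → L_total = 10·log₁₀(1.323e+07) = 71.22 dB SPL.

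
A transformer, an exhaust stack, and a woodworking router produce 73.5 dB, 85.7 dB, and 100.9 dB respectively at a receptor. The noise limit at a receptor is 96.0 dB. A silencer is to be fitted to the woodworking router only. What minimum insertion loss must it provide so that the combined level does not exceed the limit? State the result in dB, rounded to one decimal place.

5.4 dB

Fixed contribution from the other sources: Σ 10^(L/10) = 10^(73.5/10) + 10^(85.7/10) = 3.939e+08 (85.95 dB).
To meet 96.0 dB overall, the treated woodworking router may contribute at most 10^(96.0/10) − 3.939e+08 = 3.587e+09, i.e. 95.55 dB.
So the woodworking router must be reduced from 100.9 to 95.55 dB: IL = 5.35 dB.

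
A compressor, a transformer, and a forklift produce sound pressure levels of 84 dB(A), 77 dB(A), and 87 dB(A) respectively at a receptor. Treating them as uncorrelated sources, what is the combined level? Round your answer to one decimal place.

89.0 dB(A)

For uncorrelated sources the intensities add, so convert each level to linear form, sum, and take 10·log₁₀ of the total.
Σ 10^(L/10) = 10^(84/10) + 10^(77/10) + 10^(87/10) = 8.025e+08.
L_total = 10·log₁₀(8.025e+08) = 89.04 dB(A).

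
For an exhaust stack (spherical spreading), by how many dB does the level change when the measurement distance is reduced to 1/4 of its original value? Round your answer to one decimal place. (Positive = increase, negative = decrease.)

+12.0 dB

A point source loses 6 dB per doubling of distance; generally ΔL = −20·log₁₀(r₂/r₁).
ΔL = −20·log₁₀(0.25) = +12.04 dB.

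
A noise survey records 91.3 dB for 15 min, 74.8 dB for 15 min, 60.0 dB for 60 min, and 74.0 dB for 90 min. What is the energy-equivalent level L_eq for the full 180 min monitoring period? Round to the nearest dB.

L_eq = 10·log₁₀[(1/T)·Σ tᵢ·10^(Lᵢ/10)] with T = 180 min.
Σ tᵢ·10^(Lᵢ/10) = 15·10^(91.3/10) + 15·10^(74.8/10) + 60·10^(60.0/10) + 90·10^(74.0/10) = 2.301e+10.
L_eq = 10·log₁₀(2.301e+10/180) = 81.07 dB.

81 dB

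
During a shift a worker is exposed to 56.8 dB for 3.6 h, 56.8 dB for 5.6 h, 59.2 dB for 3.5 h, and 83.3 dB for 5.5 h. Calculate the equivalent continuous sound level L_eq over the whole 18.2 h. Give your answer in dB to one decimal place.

78.1 dB

The energy average is taken in the linear domain: L_eq = 10·log₁₀[(Σ tᵢ·10^(Lᵢ/10))/T], T = 18.2 h.
Σ tᵢ·10^(Lᵢ/10) = 3.6·10^(56.8/10) + 5.6·10^(56.8/10) + 3.5·10^(59.2/10) + 5.5·10^(83.3/10) = 1.183e+09.
L_eq = 10·log₁₀(1.183e+09/18.2) = 78.13 dB.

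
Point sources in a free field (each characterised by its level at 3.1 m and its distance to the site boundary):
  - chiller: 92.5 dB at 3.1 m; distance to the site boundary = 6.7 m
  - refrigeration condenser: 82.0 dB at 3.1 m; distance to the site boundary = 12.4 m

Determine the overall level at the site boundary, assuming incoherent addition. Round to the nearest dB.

86 dB

Propagate each source to the receiver with L = L_ref − 20·log₁₀(r/r_ref), then add intensities.
chiller: 92.5 − 20·log₁₀(6.7/3.1) = 92.5 − 6.69 = 85.81 dB.
refrigeration condenser: 82.0 − 20·log₁₀(12.4/3.1) = 82.0 − 12.04 = 69.96 dB.
Σ 10^(L/10) = 3.906e+08 → L_total = 10·log₁₀(3.906e+08) = 85.92 dB.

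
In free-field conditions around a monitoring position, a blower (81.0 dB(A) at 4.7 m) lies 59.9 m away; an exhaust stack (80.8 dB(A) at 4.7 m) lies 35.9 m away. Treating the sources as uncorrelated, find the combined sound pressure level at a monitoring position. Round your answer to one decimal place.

Propagate each source to the receiver with L = L_ref − 20·log₁₀(r/r_ref), then add intensities.
blower: 81.0 − 20·log₁₀(59.9/4.7) = 81.0 − 22.11 = 58.89 dB(A).
exhaust stack: 80.8 − 20·log₁₀(35.9/4.7) = 80.8 − 17.66 = 63.14 dB(A).
Σ 10^(L/10) = 2.836e+06 → L_total = 10·log₁₀(2.836e+06) = 64.53 dB(A).

64.5 dB(A)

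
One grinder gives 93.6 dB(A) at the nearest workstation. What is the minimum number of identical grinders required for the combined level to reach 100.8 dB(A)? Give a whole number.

6

Need L₁ + 10·log₁₀ N ≥ 100.8, i.e. log₁₀ N ≥ 0.72.
N ≥ 10^(7.2/10) = 5.248, so N = 6.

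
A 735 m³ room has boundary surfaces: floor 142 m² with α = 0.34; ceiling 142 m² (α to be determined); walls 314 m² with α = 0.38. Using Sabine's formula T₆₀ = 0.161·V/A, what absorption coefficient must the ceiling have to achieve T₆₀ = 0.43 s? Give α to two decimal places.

Required total absorption A = 0.161·735/0.43 = 275.20 m².
Absorption from the other surfaces = 142·0.34 + 314·0.38 = 167.60 m², so the ceiling must supply 107.60 m² over 142 m².
α = 107.60/142 = 0.758.

0.76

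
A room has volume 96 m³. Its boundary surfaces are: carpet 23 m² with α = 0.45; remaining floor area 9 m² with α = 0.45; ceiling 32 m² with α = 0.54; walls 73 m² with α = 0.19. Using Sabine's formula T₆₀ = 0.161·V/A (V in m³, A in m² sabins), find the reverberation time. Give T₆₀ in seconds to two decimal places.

0.34 s

Total absorption A = 23·0.45 + 9·0.45 + 32·0.54 + 73·0.19 = 45.55 m² sabins.
T₆₀ = 0.161 × 96 / 45.55 = 0.339 s.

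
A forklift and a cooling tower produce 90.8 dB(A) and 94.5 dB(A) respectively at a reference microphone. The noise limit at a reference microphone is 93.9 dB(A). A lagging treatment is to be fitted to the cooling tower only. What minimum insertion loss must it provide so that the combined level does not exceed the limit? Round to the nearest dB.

4 dB

The untreated sources together contribute 10^(90.8/10) = 1.202e+09, i.e. 90.80 dB(A).
To meet 93.9 dB(A) overall, the treated cooling tower may contribute at most 10^(93.9/10) − 1.202e+09 = 1.252e+09, i.e. 90.98 dB(A).
Required insertion loss = 94.5 − 90.98 = 3.52 dB.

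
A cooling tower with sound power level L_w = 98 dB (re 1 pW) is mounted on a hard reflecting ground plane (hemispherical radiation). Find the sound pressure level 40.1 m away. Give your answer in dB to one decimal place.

The power spreads over a hemisphere of area 2π·r², so L_p = L_w − 10·log₁₀(2π·r²).
2π·r² = 1.01e+04 m², 10·log₁₀ of that is 40.045 dB.
L_p = 98 − 40.045 = 57.96 dB.

58.0 dB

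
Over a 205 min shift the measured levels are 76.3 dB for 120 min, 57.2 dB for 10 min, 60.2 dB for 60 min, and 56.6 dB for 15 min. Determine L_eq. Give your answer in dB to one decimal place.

74.0 dB

Weight each interval's intensity by its duration and average over T = 205 min:
Σ tᵢ·10^(Lᵢ/10) = 120·10^(76.3/10) + 10·10^(57.2/10) + 60·10^(60.2/10) + 15·10^(56.6/10) = 5.194e+09.
L_eq = 10·log₁₀(5.194e+09/205) = 74.04 dB.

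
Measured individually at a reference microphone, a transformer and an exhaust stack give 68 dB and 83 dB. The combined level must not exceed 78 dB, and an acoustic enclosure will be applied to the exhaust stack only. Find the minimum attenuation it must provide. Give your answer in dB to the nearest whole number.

5 dB

Fixed contribution from the other source: Σ 10^(L/10) = 10^(68/10) = 6.310e+06 (68.00 dB).
The limit corresponds to 10^(78/10) = 6.310e+07; subtracting the fixed part leaves 5.679e+07 for the exhaust stack, i.e. 77.54 dB.
Required insertion loss = 83 − 77.54 = 5.46 dB.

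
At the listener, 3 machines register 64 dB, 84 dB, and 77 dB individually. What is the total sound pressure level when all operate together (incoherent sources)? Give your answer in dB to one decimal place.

84.8 dB

Incoherent sources combine by intensity addition: L_total = 10·log₁₀(Σ 10^(L_i/10)).
Σ 10^(L/10) = 10^(64/10) + 10^(84/10) + 10^(77/10) = 3.038e+08.
L_total = 10·log₁₀(3.038e+08) = 84.83 dB.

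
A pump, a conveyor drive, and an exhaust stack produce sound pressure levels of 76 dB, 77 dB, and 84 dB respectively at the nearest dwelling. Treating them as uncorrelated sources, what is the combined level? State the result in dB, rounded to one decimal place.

For uncorrelated sources the intensities add, so convert each level to linear form, sum, and take 10·log₁₀ of the total.
Σ 10^(L/10) = 10^(76/10) + 10^(77/10) + 10^(84/10) = 3.411e+08.
L_total = 10·log₁₀(3.411e+08) = 85.33 dB.

85.3 dB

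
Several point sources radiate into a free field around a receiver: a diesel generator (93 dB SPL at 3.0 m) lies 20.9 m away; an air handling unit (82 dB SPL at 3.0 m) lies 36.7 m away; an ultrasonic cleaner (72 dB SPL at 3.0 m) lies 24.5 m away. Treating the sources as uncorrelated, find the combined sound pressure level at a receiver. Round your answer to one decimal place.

Propagate each source to the receiver with L = L_ref − 20·log₁₀(r/r_ref), then add intensities.
diesel generator: 93 − 20·log₁₀(20.9/3.0) = 93 − 16.86 = 76.14 dB SPL.
air handling unit: 82 − 20·log₁₀(36.7/3.0) = 82 − 21.75 = 60.25 dB SPL.
ultrasonic cleaner: 72 − 20·log₁₀(24.5/3.0) = 72 − 18.24 = 53.76 dB SPL.
Σ 10^(L/10) = 4.241e+07 → L_total = 10·log₁₀(4.241e+07) = 76.27 dB SPL.

76.3 dB SPL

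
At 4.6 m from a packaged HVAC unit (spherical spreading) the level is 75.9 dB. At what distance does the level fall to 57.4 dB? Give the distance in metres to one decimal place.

38.7 m

Point-source spreading drops the level by 20·log₁₀(r₂/r₁); inverting, r₂/r₁ = 10^(ΔL/20).
r₂ = 4.6·10^((75.9−57.4)/20) = 4.6·10^(18.5/20) = 38.70 m.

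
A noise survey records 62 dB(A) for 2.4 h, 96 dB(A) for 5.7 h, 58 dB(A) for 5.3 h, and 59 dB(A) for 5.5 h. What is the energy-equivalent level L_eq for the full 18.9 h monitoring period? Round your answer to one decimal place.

L_eq = 10·log₁₀[(1/T)·Σ tᵢ·10^(Lᵢ/10)] with T = 18.9 h.
Σ tᵢ·10^(Lᵢ/10) = 2.4·10^(62/10) + 5.7·10^(96/10) + 5.3·10^(58/10) + 5.5·10^(59/10) = 2.270e+10.
L_eq = 10·log₁₀(2.270e+10/18.9) = 90.80 dB(A).

90.8 dB(A)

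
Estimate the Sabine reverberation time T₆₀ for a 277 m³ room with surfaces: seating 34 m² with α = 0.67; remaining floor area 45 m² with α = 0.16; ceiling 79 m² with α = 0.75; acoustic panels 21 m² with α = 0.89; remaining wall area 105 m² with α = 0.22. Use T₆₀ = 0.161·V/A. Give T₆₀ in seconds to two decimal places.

0.34 s

Summing Sᵢαᵢ: 34·0.67 + 45·0.16 + 79·0.75 + 21·0.89 + 105·0.22 = 131.02 m².
T₆₀ = 0.161 × 277 / 131.02 = 0.340 s.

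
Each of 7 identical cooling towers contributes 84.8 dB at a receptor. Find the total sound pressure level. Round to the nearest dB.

93 dB

N identical incoherent sources raise the level by 10·log₁₀ N.
L_total = 84.8 + 10·log₁₀(7) = 84.8 + 8.451 = 93.25 dB.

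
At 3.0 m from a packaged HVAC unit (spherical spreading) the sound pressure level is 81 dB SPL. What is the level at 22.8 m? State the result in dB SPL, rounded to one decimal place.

63.4 dB SPL

For a point source, L₂ = L₁ − 20·log₁₀(r₂/r₁).
L₂ = 81 − 20·log₁₀(22.8/3.0) = 81 − 17.616 = 63.38 dB SPL.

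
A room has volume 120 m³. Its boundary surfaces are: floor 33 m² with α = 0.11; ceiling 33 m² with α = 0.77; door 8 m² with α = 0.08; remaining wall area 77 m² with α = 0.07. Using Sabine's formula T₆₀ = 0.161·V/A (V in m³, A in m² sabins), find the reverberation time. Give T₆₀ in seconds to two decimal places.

0.55 s

Total absorption A = 33·0.11 + 33·0.77 + 8·0.08 + 77·0.07 = 35.07 m² sabins.
T₆₀ = 0.161 × 120 / 35.07 = 0.551 s.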